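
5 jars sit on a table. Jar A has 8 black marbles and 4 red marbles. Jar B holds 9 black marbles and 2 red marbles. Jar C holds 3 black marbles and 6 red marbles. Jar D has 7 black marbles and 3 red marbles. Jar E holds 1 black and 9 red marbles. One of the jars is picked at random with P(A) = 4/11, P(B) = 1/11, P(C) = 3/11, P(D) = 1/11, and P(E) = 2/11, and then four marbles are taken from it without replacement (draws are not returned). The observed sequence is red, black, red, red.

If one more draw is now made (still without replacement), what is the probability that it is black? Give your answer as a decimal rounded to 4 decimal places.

0.3297

Under each hypothesis, the probability of the observed sequence is: P(data | jar A) = (4/12)(8/11)(3/10)(2/9) = 0.016162; P(data | jar B) = (2/11)(9/10)(1/9)(0/8) = 0; P(data | jar C) = (6/9)(3/8)(5/7)(4/6) = 0.11905; P(data | jar D) = (3/10)(7/9)(2/8)(1/7) = 0.0083333; P(data | jar E) = (9/10)(1/9)(8/8)(7/7) = 0.1.
Weighting by the prior gives 4/11 · 0.016162 = 0.005877, 1/11 · 0 = 0, 3/11 · 0.11905 = 0.032468, 1/11 · 0.0083333 = 0.00075758, 2/11 · 0.1 = 0.018182; these sum to 0.057284.
The posterior is then P(jar A | data) = 0.10259, P(jar B | data) = 0, P(jar C | data) = 0.56678, P(jar D | data) = 0.013225, P(jar E | data) = 0.3174.
So P(black next | data) = Σ P(black next | H) P(H | data) = (7/8)(0.10259) + (2/5)(0.56678) + (1)(0.013225) + (0)(0.3174) = 0.32971.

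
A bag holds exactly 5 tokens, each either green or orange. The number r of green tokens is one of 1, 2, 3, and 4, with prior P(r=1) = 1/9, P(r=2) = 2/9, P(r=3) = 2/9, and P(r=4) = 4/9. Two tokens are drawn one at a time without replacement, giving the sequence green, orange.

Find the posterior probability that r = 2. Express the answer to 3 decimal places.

For each hypothesis, P(data | H) works out to: P(data | r = 1) = (1/5)(4/4) = 1/5; P(data | r = 2) = (2/5)(3/4) = 3/10; P(data | r = 3) = (3/5)(2/4) = 3/10; P(data | r = 4) = (4/5)(1/4) = 1/5.
Multiplying each by its prior: 1/9 · 1/5 = 1/45, 2/9 · 3/10 = 1/15, 2/9 · 3/10 = 1/15, 4/9 · 1/5 = 4/45; summing to 11/45.
So P(r = 2 | data) = (1/15) / (11/45) = 3/11.

0.273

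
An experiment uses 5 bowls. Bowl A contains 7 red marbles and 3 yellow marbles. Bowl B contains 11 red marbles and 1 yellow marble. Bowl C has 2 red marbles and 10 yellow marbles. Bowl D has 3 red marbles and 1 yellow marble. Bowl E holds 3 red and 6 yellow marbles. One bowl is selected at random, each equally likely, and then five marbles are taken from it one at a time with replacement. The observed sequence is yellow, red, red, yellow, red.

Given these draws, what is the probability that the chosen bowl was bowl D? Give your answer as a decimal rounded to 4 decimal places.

0.3205

Compute the likelihood of the observed sequence for each case: P(data | bowl A) = (3/10)(7/10)(7/10)(3/10)(7/10) = 0.03087; P(data | bowl B) = (1/12)(11/12)(11/12)(1/12)(11/12) = 0.005349; P(data | bowl C) = (10/12)(2/12)(2/12)(10/12)(2/12) = 0.003215; P(data | bowl D) = (1/4)(3/4)(3/4)(1/4)(3/4) = 0.026367; P(data | bowl E) = (6/9)(3/9)(3/9)(6/9)(3/9) = 0.016461.
The prior-weighted likelihoods are 1/5 · 0.03087 = 0.006174, 1/5 · 0.005349 = 0.0010698, 1/5 · 0.003215 = 0.000643, 1/5 · 0.026367 = 0.0052734, 1/5 · 0.016461 = 0.0032922; summing to 0.016452.
So P(bowl D | data) = (0.0052734) / (0.016452) = 0.32053.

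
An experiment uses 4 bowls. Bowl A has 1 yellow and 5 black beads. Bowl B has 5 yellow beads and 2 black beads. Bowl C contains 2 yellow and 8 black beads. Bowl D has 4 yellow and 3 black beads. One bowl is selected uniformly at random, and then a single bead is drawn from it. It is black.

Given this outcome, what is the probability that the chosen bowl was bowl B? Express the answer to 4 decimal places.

The likelihood of this draw under each hypothesis: P(data | bowl A) = (5/6) = 5/6; P(data | bowl B) = (2/7) = 2/7; P(data | bowl C) = (8/10) = 4/5; P(data | bowl D) = (3/7) = 3/7.
The prior-weighted likelihoods are 1/4 · 5/6 = 5/24, 1/4 · 2/7 = 1/14, 1/4 · 4/5 = 1/5, 1/4 · 3/7 = 3/28; with total 493/840.
Hence P(bowl B | data) = (1/14) / (493/840) = 60/493.

0.1217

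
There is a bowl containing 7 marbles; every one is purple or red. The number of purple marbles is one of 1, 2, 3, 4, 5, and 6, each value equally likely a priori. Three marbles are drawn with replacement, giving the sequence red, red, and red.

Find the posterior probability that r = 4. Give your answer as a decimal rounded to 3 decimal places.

0.061

For each hypothesis, P(data | H) works out to: P(data | r = 1) = (6/7)(6/7)(6/7) = 0.62974; P(data | r = 2) = (5/7)(5/7)(5/7) = 0.36443; P(data | r = 3) = (4/7)(4/7)(4/7) = 0.18659; P(data | r = 4) = (3/7)(3/7)(3/7) = 0.078717; P(data | r = 5) = (2/7)(2/7)(2/7) = 0.023324; P(data | r = 6) = (1/7)(1/7)(1/7) = 0.0029155.
The prior-weighted likelihoods are 1/6 · 0.62974 = 0.10496, 1/6 · 0.36443 = 0.060739, 1/6 · 0.18659 = 0.031098, 1/6 · 0.078717 = 0.01312, 1/6 · 0.023324 = 0.0038873, 1/6 · 0.0029155 = 0.00048591; with total 0.21429.
Therefore the posterior P(r = 4 | data) = (0.01312) / (0.21429) = 0.061224.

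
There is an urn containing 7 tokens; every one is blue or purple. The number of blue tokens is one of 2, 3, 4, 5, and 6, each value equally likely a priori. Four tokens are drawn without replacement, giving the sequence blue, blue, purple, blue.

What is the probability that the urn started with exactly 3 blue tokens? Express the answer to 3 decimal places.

The likelihood of the observed sequence under each hypothesis: P(data | r = 2) = (2/7)(1/6)(5/5)(0/4) = 0; P(data | r = 3) = (3/7)(2/6)(4/5)(1/4) = 1/35; P(data | r = 4) = (4/7)(3/6)(3/5)(2/4) = 3/35; P(data | r = 5) = (5/7)(4/6)(2/5)(3/4) = 1/7; P(data | r = 6) = (6/7)(5/6)(1/5)(4/4) = 1/7.
Multiplying each by its prior: 1/5 · 0 = 0, 1/5 · 1/35 = 1/175, 1/5 · 3/35 = 3/175, 1/5 · 1/7 = 1/35, 1/5 · 1/7 = 1/35; with total 2/25.
By Bayes' rule, P(r = 3 | data) = (1/175) / (2/25) = 1/14.

0.071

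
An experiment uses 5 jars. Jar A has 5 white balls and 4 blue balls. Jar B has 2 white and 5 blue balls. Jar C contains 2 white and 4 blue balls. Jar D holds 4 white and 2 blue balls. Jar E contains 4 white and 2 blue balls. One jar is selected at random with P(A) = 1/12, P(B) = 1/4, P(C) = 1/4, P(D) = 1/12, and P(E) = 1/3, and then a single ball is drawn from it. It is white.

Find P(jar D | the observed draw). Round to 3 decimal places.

0.116

For each hypothesis, P(data | H) works out to: P(data | jar A) = (5/9) = 5/9; P(data | jar B) = (2/7) = 2/7; P(data | jar C) = (2/6) = 1/3; P(data | jar D) = (4/6) = 2/3; P(data | jar E) = (4/6) = 2/3.
Multiplying each by its prior: 1/12 · 5/9 = 5/108, 1/4 · 2/7 = 1/14, 1/4 · 1/3 = 1/12, 1/12 · 2/3 = 1/18, 1/3 · 2/3 = 2/9; summing to 181/378.
By Bayes' rule, P(jar D | data) = (1/18) / (181/378) = 21/181.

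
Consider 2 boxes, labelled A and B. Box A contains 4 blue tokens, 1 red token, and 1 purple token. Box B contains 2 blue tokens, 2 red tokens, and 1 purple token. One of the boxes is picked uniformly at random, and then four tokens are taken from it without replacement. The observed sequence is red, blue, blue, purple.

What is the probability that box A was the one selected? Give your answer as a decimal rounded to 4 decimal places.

0.5000

For each hypothesis, P(data | H) works out to: P(data | box A) = (1/6)(4/5)(3/4)(1/3) = 1/30; P(data | box B) = (2/5)(2/4)(1/3)(1/2) = 1/30.
Multiplying each by its prior: 1/2 · 1/30 = 1/60, 1/2 · 1/30 = 1/60; with total 1/30.
Hence P(box A | data) = (1/60) / (1/30) = 1/2.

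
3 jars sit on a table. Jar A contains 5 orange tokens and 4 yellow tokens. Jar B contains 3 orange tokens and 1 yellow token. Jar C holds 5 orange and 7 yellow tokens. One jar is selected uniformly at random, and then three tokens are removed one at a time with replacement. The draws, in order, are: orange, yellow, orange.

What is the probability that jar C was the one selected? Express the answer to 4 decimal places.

0.2672

The likelihood of the observed sequence under each hypothesis: P(data | jar A) = (5/9)(4/9)(5/9) = 0.13717; P(data | jar B) = (3/4)(1/4)(3/4) = 0.14062; P(data | jar C) = (5/12)(7/12)(5/12) = 0.10127.
The prior-weighted likelihoods are 1/3 · 0.13717 = 0.045725, 1/3 · 0.14062 = 0.046875, 1/3 · 0.10127 = 0.033758; with total 0.12636.
So P(jar C | data) = (0.033758) / (0.12636) = 0.26716.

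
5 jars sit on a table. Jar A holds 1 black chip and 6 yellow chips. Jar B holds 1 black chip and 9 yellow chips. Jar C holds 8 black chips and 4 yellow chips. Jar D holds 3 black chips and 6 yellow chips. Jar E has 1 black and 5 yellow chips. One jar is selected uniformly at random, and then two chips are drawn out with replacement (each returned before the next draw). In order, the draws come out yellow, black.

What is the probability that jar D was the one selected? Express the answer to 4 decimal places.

0.2793

For each hypothesis, P(data | H) works out to: P(data | jar A) = (6/7)(1/7) = 0.12245; P(data | jar B) = (9/10)(1/10) = 0.09; P(data | jar C) = (4/12)(8/12) = 0.22222; P(data | jar D) = (6/9)(3/9) = 0.22222; P(data | jar E) = (5/6)(1/6) = 0.13889.
Multiplying each by its prior: 1/5 · 0.12245 = 0.02449, 1/5 · 0.09 = 0.018, 1/5 · 0.22222 = 0.044444, 1/5 · 0.22222 = 0.044444, 1/5 · 0.13889 = 0.027778; these sum to 0.15916.
Hence P(jar D | data) = (0.044444) / (0.15916) = 0.27925.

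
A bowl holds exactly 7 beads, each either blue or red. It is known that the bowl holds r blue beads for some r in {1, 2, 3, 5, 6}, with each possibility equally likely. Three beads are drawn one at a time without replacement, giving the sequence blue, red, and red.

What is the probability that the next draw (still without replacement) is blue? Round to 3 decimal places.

0.328

Under each hypothesis, the probability of the observed sequence is: P(data | r = 1) = (1/7)(6/6)(5/5) = 1/7; P(data | r = 2) = (2/7)(5/6)(4/5) = 4/21; P(data | r = 3) = (3/7)(4/6)(3/5) = 6/35; P(data | r = 5) = (5/7)(2/6)(1/5) = 1/21; P(data | r = 6) = (6/7)(1/6)(0/5) = 0.
The prior-weighted likelihoods are 1/5 · 1/7 = 1/35, 1/5 · 4/21 = 4/105, 1/5 · 6/35 = 6/175, 1/5 · 1/21 = 1/105, 1/5 · 0 = 0; with total 58/525.
Normalising, the posterior is P(r = 1 | data) = 15/58, P(r = 2 | data) = 10/29, P(r = 3 | data) = 9/29, P(r = 5 | data) = 5/58, P(r = 6 | data) = 0.
The predictive probability is P(blue next | data) = (0)(15/58) + (1/4)(10/29) + (1/2)(9/29) + (1)(5/58) = 19/58.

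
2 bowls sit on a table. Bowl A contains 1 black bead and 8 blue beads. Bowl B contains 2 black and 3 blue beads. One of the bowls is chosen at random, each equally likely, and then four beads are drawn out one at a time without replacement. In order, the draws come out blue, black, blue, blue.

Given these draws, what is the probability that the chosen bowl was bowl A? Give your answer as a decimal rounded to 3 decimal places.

0.526

For each hypothesis, P(data | H) works out to: P(data | bowl A) = (8/9)(1/8)(7/7)(6/6) = 1/9; P(data | bowl B) = (3/5)(2/4)(2/3)(1/2) = 1/10.
The prior-weighted likelihoods are 1/2 · 1/9 = 1/18, 1/2 · 1/10 = 1/20; with total 19/180.
Therefore the posterior P(bowl A | data) = (1/18) / (19/180) = 10/19.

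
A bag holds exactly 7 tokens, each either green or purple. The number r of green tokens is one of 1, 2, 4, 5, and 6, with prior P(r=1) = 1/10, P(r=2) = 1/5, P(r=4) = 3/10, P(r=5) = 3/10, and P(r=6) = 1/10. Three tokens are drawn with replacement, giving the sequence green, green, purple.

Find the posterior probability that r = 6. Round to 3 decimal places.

0.096

Under each hypothesis, the probability of the observed sequence is: P(data | r = 1) = (1/7)(1/7)(6/7) = 0.017493; P(data | r = 2) = (2/7)(2/7)(5/7) = 0.058309; P(data | r = 4) = (4/7)(4/7)(3/7) = 0.13994; P(data | r = 5) = (5/7)(5/7)(2/7) = 0.14577; P(data | r = 6) = (6/7)(6/7)(1/7) = 0.10496.
Weighting by the prior gives 1/10 · 0.017493 = 0.0017493, 1/5 · 0.058309 = 0.011662, 3/10 · 0.13994 = 0.041983, 3/10 · 0.14577 = 0.043732, 1/10 · 0.10496 = 0.010496; with total 0.10962.
So P(r = 6 | data) = (0.010496) / (0.10962) = 0.095745.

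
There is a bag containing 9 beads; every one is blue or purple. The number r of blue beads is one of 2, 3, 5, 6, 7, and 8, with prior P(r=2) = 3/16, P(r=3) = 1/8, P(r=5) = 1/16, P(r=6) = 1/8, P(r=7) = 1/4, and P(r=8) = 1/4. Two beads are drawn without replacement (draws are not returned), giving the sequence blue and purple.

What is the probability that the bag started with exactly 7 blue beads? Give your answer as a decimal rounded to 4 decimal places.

0.2523

Under each hypothesis, the probability of the observed sequence is: P(data | r = 2) = (2/9)(7/8) = 7/36; P(data | r = 3) = (3/9)(6/8) = 1/4; P(data | r = 5) = (5/9)(4/8) = 5/18; P(data | r = 6) = (6/9)(3/8) = 1/4; P(data | r = 7) = (7/9)(2/8) = 7/36; P(data | r = 8) = (8/9)(1/8) = 1/9.
Multiplying each by its prior: 3/16 · 7/36 = 7/192, 1/8 · 1/4 = 1/32, 1/16 · 5/18 = 5/288, 1/8 · 1/4 = 1/32, 1/4 · 7/36 = 7/144, 1/4 · 1/9 = 1/36; these sum to 37/192.
Therefore the posterior P(r = 7 | data) = (7/144) / (37/192) = 28/111.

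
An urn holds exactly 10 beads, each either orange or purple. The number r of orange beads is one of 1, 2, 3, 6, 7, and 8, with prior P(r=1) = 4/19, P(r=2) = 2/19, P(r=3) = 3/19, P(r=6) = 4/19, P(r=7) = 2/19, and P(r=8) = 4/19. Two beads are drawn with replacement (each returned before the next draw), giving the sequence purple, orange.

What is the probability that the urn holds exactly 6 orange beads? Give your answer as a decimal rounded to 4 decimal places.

Under each hypothesis, the probability of the observed sequence is: P(data | r = 1) = (9/10)(1/10) = 0.09; P(data | r = 2) = (8/10)(2/10) = 0.16; P(data | r = 3) = (7/10)(3/10) = 0.21; P(data | r = 6) = (4/10)(6/10) = 0.24; P(data | r = 7) = (3/10)(7/10) = 0.21; P(data | r = 8) = (2/10)(8/10) = 0.16.
Weighting by the prior gives 4/19 · 0.09 = 0.018947, 2/19 · 0.16 = 0.016842, 3/19 · 0.21 = 0.033158, 4/19 · 0.24 = 0.050526, 2/19 · 0.21 = 0.022105, 4/19 · 0.16 = 0.033684; these sum to 0.17526.
Hence P(r = 6 | data) = (0.050526) / (0.17526) = 0.28829.

0.2883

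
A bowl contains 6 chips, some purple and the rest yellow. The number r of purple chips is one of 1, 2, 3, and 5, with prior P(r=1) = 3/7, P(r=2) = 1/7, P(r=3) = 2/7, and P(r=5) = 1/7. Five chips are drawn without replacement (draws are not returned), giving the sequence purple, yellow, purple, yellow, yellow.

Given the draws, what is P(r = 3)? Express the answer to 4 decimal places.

The likelihood of the observed sequence under each hypothesis: P(data | r = 1) = (1/6)(5/5)(0/4) = 0; P(data | r = 2) = (2/6)(4/5)(1/4)(3/3)(2/2) = 1/15; P(data | r = 3) = (3/6)(3/5)(2/4)(2/3)(1/2) = 1/20; P(data | r = 5) = (5/6)(1/5)(4/4)(0/3) = 0.
The prior-weighted likelihoods are 3/7 · 0 = 0, 1/7 · 1/15 = 1/105, 2/7 · 1/20 = 1/70, 1/7 · 0 = 0; summing to 1/42.
By Bayes' rule, P(r = 3 | data) = (1/70) / (1/42) = 3/5.

0.6000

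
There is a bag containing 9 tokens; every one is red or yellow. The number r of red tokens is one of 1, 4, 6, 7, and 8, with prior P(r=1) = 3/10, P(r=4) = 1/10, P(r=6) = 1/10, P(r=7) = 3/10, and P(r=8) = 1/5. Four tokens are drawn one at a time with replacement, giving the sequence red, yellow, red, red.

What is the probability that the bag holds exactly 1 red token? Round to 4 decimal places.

0.0059

For each hypothesis, P(data | H) works out to: P(data | r = 1) = (1/9)(8/9)(1/9)(1/9) = 0.0012193; P(data | r = 4) = (4/9)(5/9)(4/9)(4/9) = 0.048773; P(data | r = 6) = (6/9)(3/9)(6/9)(6/9) = 0.098765; P(data | r = 7) = (7/9)(2/9)(7/9)(7/9) = 0.10456; P(data | r = 8) = (8/9)(1/9)(8/9)(8/9) = 0.078037.
Multiplying each by its prior: 3/10 · 0.0012193 = 0.0003658, 1/10 · 0.048773 = 0.0048773, 1/10 · 0.098765 = 0.0098765, 3/10 · 0.10456 = 0.031367, 1/5 · 0.078037 = 0.015607; with total 0.062094.
Therefore the posterior P(r = 1 | data) = (0.0003658) / (0.062094) = 0.005891.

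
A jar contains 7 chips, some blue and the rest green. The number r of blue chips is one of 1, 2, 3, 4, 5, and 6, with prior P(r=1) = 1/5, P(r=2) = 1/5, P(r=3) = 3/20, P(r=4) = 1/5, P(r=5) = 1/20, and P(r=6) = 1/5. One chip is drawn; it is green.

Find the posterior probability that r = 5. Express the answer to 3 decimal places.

0.027

The likelihood of this draw under each hypothesis: P(data | r = 1) = (6/7) = 6/7; P(data | r = 2) = (5/7) = 5/7; P(data | r = 3) = (4/7) = 4/7; P(data | r = 4) = (3/7) = 3/7; P(data | r = 5) = (2/7) = 2/7; P(data | r = 6) = (1/7) = 1/7.
The prior-weighted likelihoods are 1/5 · 6/7 = 6/35, 1/5 · 5/7 = 1/7, 3/20 · 4/7 = 3/35, 1/5 · 3/7 = 3/35, 1/20 · 2/7 = 1/70, 1/5 · 1/7 = 1/35; these sum to 37/70.
Therefore the posterior P(r = 5 | data) = (1/70) / (37/70) = 1/37.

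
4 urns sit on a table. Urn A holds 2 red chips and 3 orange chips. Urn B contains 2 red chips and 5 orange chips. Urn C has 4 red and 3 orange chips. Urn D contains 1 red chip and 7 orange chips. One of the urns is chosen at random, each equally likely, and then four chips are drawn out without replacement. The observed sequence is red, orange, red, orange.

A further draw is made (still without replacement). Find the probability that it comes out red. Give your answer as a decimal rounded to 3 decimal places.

The likelihood of the observed sequence under each hypothesis: P(data | urn A) = (2/5)(3/4)(1/3)(2/2) = 1/10; P(data | urn B) = (2/7)(5/6)(1/5)(4/4) = 1/21; P(data | urn C) = (4/7)(3/6)(3/5)(2/4) = 3/35; P(data | urn D) = (1/8)(7/7)(0/6) = 0.
Multiplying each by its prior: 1/4 · 1/10 = 1/40, 1/4 · 1/21 = 1/84, 1/4 · 3/35 = 3/140, 1/4 · 0 = 0; with total 7/120.
Normalising, the posterior is P(urn A | data) = 3/7, P(urn B | data) = 10/49, P(urn C | data) = 18/49, P(urn D | data) = 0.
So P(red next | data) = Σ P(red next | H) P(H | data) = (0)(3/7) + (0)(10/49) + (2/3)(18/49) = 12/49.

0.245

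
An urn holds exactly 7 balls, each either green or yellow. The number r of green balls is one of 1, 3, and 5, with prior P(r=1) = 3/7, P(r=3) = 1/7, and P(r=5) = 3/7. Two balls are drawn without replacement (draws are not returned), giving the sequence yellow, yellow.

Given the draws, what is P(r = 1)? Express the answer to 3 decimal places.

0.833

For each hypothesis, P(data | H) works out to: P(data | r = 1) = (6/7)(5/6) = 5/7; P(data | r = 3) = (4/7)(3/6) = 2/7; P(data | r = 5) = (2/7)(1/6) = 1/21.
The prior-weighted likelihoods are 3/7 · 5/7 = 15/49, 1/7 · 2/7 = 2/49, 3/7 · 1/21 = 1/49; with total 18/49.
So P(r = 1 | data) = (15/49) / (18/49) = 5/6.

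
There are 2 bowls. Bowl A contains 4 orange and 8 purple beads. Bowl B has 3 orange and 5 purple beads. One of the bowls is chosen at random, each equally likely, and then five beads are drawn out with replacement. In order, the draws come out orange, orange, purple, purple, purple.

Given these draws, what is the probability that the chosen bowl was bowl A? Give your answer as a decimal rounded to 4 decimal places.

0.4895

Compute the likelihood of the observed sequence for each case: P(data | bowl A) = (4/12)(4/12)(8/12)(8/12)(8/12) = 0.032922; P(data | bowl B) = (3/8)(3/8)(5/8)(5/8)(5/8) = 0.034332.
Weighting by the prior gives 1/2 · 0.032922 = 0.016461, 1/2 · 0.034332 = 0.017166; with total 0.033627.
Hence P(bowl A | data) = (0.016461) / (0.033627) = 0.48951.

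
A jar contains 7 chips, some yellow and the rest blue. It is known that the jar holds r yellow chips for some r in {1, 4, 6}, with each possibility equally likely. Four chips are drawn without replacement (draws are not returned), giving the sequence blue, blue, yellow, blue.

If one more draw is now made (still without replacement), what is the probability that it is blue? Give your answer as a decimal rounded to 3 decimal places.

0.833

The likelihood of the observed sequence under each hypothesis: P(data | r = 1) = (6/7)(5/6)(1/5)(4/4) = 1/7; P(data | r = 4) = (3/7)(2/6)(4/5)(1/4) = 1/35; P(data | r = 6) = (1/7)(0/6) = 0.
Weighting by the prior gives 1/3 · 1/7 = 1/21, 1/3 · 1/35 = 1/105, 1/3 · 0 = 0; summing to 2/35.
Normalising, the posterior is P(r = 1 | data) = 5/6, P(r = 4 | data) = 1/6, P(r = 6 | data) = 0.
Averaging over the posterior, P(blue next | data) = (1)(5/6) + (0)(1/6) = 5/6.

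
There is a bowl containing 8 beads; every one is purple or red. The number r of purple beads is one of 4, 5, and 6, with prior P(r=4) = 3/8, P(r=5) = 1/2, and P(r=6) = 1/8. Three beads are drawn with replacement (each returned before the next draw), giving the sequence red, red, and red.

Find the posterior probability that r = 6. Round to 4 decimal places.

For each hypothesis, P(data | H) works out to: P(data | r = 4) = (4/8)(4/8)(4/8) = 0.125; P(data | r = 5) = (3/8)(3/8)(3/8) = 0.052734; P(data | r = 6) = (2/8)(2/8)(2/8) = 0.015625.
Weighting by the prior gives 3/8 · 0.125 = 0.046875, 1/2 · 0.052734 = 0.026367, 1/8 · 0.015625 = 0.0019531; with total 0.075195.
Hence P(r = 6 | data) = (0.0019531) / (0.075195) = 0.025974.

0.0260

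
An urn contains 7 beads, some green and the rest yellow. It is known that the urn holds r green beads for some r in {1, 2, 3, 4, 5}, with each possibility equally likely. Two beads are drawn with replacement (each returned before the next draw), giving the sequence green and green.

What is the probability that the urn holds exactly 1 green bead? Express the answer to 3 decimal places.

0.018

For each hypothesis, P(data | H) works out to: P(data | r = 1) = (1/7)(1/7) = 1/49; P(data | r = 2) = (2/7)(2/7) = 4/49; P(data | r = 3) = (3/7)(3/7) = 9/49; P(data | r = 4) = (4/7)(4/7) = 16/49; P(data | r = 5) = (5/7)(5/7) = 25/49.
Weighting by the prior gives 1/5 · 1/49 = 1/245, 1/5 · 4/49 = 4/245, 1/5 · 9/49 = 9/245, 1/5 · 16/49 = 16/245, 1/5 · 25/49 = 5/49; these sum to 11/49.
Hence P(r = 1 | data) = (1/245) / (11/49) = 1/55.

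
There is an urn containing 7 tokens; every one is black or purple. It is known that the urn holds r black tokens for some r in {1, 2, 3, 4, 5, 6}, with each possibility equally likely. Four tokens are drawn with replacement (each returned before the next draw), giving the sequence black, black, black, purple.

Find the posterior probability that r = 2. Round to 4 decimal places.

Compute the likelihood of the observed sequence for each case: P(data | r = 1) = (1/7)(1/7)(1/7)(6/7) = 0.002499; P(data | r = 2) = (2/7)(2/7)(2/7)(5/7) = 0.01666; P(data | r = 3) = (3/7)(3/7)(3/7)(4/7) = 0.044981; P(data | r = 4) = (4/7)(4/7)(4/7)(3/7) = 0.079967; P(data | r = 5) = (5/7)(5/7)(5/7)(2/7) = 0.10412; P(data | r = 6) = (6/7)(6/7)(6/7)(1/7) = 0.089963.
Weighting by the prior gives 1/6 · 0.002499 = 0.00041649, 1/6 · 0.01666 = 0.0027766, 1/6 · 0.044981 = 0.0074969, 1/6 · 0.079967 = 0.013328, 1/6 · 0.10412 = 0.017354, 1/6 · 0.089963 = 0.014994; summing to 0.056365.
So P(r = 2 | data) = (0.0027766) / (0.056365) = 0.049261.

0.0493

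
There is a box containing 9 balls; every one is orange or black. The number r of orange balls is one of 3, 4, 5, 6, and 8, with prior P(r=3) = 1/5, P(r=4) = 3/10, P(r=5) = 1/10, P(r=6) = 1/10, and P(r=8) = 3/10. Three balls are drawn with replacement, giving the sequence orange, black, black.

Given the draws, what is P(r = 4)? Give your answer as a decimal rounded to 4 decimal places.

The likelihood of the observed sequence under each hypothesis: P(data | r = 3) = (3/9)(6/9)(6/9) = 0.14815; P(data | r = 4) = (4/9)(5/9)(5/9) = 0.13717; P(data | r = 5) = (5/9)(4/9)(4/9) = 0.10974; P(data | r = 6) = (6/9)(3/9)(3/9) = 0.074074; P(data | r = 8) = (8/9)(1/9)(1/9) = 0.010974.
The prior-weighted likelihoods are 1/5 · 0.14815 = 0.02963, 3/10 · 0.13717 = 0.041152, 1/10 · 0.10974 = 0.010974, 1/10 · 0.074074 = 0.0074074, 3/10 · 0.010974 = 0.0032922; summing to 0.092455.
Therefore the posterior P(r = 4 | data) = (0.041152) / (0.092455) = 0.4451.

0.4451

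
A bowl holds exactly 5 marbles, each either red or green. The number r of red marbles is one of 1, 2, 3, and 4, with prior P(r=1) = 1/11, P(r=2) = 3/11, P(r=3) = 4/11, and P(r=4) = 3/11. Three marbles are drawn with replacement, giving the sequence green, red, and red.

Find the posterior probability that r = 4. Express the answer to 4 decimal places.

For each hypothesis, P(data | H) works out to: P(data | r = 1) = (4/5)(1/5)(1/5) = 0.032; P(data | r = 2) = (3/5)(2/5)(2/5) = 0.096; P(data | r = 3) = (2/5)(3/5)(3/5) = 0.144; P(data | r = 4) = (1/5)(4/5)(4/5) = 0.128.
Multiplying each by its prior: 1/11 · 0.032 = 0.0029091, 3/11 · 0.096 = 0.026182, 4/11 · 0.144 = 0.052364, 3/11 · 0.128 = 0.034909; these sum to 0.11636.
So P(r = 4 | data) = (0.034909) / (0.11636) = 0.3.

0.3000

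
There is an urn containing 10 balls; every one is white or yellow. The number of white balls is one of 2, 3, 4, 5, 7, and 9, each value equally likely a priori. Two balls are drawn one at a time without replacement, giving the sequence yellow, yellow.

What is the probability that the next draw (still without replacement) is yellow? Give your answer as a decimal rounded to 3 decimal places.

Under each hypothesis, the probability of the observed sequence is: P(data | r = 2) = (8/10)(7/9) = 28/45; P(data | r = 3) = (7/10)(6/9) = 7/15; P(data | r = 4) = (6/10)(5/9) = 1/3; P(data | r = 5) = (5/10)(4/9) = 2/9; P(data | r = 7) = (3/10)(2/9) = 1/15; P(data | r = 9) = (1/10)(0/9) = 0.
Multiplying each by its prior: 1/6 · 28/45 = 14/135, 1/6 · 7/15 = 7/90, 1/6 · 1/3 = 1/18, 1/6 · 2/9 = 1/27, 1/6 · 1/15 = 1/90, 1/6 · 0 = 0; with total 77/270.
The posterior is then P(r = 2 | data) = 4/11, P(r = 3 | data) = 3/11, P(r = 4 | data) = 15/77, P(r = 5 | data) = 10/77, P(r = 7 | data) = 3/77, P(r = 9 | data) = 0.
The predictive probability is P(yellow next | data) = (3/4)(4/11) + (5/8)(3/11) + (1/2)(15/77) + (3/8)(10/77) + (1/8)(3/77) = 183/308.

0.594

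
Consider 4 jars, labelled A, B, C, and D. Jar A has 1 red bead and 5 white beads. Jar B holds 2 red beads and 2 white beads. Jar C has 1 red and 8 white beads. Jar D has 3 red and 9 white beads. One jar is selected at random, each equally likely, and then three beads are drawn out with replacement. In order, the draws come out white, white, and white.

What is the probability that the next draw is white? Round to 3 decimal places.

0.813

Compute the likelihood of the observed sequence for each case: P(data | jar A) = (5/6)(5/6)(5/6) = 0.5787; P(data | jar B) = (2/4)(2/4)(2/4) = 0.125; P(data | jar C) = (8/9)(8/9)(8/9) = 0.70233; P(data | jar D) = (9/12)(9/12)(9/12) = 0.42188.
The prior-weighted likelihoods are 1/4 · 0.5787 = 0.14468, 1/4 · 0.125 = 0.03125, 1/4 · 0.70233 = 0.17558, 1/4 · 0.42188 = 0.10547; with total 0.45698.
The posterior is then P(jar A | data) = 0.31659, P(jar B | data) = 0.068384, P(jar C | data) = 0.38423, P(jar D | data) = 0.2308.
So P(white next | data) = Σ P(white next | H) P(H | data) = (5/6)(0.31659) + (1/2)(0.068384) + (8/9)(0.38423) + (3/4)(0.2308) = 0.81265.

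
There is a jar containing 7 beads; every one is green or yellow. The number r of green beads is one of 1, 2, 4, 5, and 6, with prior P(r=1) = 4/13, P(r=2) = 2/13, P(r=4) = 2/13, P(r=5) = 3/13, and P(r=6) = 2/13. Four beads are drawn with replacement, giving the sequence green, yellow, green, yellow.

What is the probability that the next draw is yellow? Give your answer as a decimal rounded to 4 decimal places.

Compute the likelihood of the observed sequence for each case: P(data | r = 1) = (1/7)(6/7)(1/7)(6/7) = 0.014994; P(data | r = 2) = (2/7)(5/7)(2/7)(5/7) = 0.041649; P(data | r = 4) = (4/7)(3/7)(4/7)(3/7) = 0.059975; P(data | r = 5) = (5/7)(2/7)(5/7)(2/7) = 0.041649; P(data | r = 6) = (6/7)(1/7)(6/7)(1/7) = 0.014994.
Weighting by the prior gives 4/13 · 0.014994 = 0.0046135, 2/13 · 0.041649 = 0.0064076, 2/13 · 0.059975 = 0.0092269, 3/13 · 0.041649 = 0.0096114, 2/13 · 0.014994 = 0.0023067; these sum to 0.032166.
The posterior is then P(r = 1 | data) = 0.14343, P(r = 2 | data) = 0.1992, P(r = 4 | data) = 0.28685, P(r = 5 | data) = 0.2988, P(r = 6 | data) = 0.071713.
The predictive probability is P(yellow next | data) = (6/7)(0.14343) + (5/7)(0.1992) + (3/7)(0.28685) + (2/7)(0.2988) + (1/7)(0.071713) = 0.48378.

0.4838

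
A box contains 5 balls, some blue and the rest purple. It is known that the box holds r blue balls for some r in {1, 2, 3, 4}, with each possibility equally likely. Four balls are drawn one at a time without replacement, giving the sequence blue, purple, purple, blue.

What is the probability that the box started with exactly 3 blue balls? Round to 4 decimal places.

The likelihood of the observed sequence under each hypothesis: P(data | r = 1) = (1/5)(4/4)(3/3)(0/2) = 0; P(data | r = 2) = (2/5)(3/4)(2/3)(1/2) = 1/10; P(data | r = 3) = (3/5)(2/4)(1/3)(2/2) = 1/10; P(data | r = 4) = (4/5)(1/4)(0/3) = 0.
The prior-weighted likelihoods are 1/4 · 0 = 0, 1/4 · 1/10 = 1/40, 1/4 · 1/10 = 1/40, 1/4 · 0 = 0; these sum to 1/20.
So P(r = 3 | data) = (1/40) / (1/20) = 1/2.

0.5000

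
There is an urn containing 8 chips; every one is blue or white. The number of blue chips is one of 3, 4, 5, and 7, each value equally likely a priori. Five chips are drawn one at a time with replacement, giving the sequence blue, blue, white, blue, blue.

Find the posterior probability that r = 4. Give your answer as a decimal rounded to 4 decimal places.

For each hypothesis, P(data | H) works out to: P(data | r = 3) = (3/8)(3/8)(5/8)(3/8)(3/8) = 0.01236; P(data | r = 4) = (4/8)(4/8)(4/8)(4/8)(4/8) = 0.03125; P(data | r = 5) = (5/8)(5/8)(3/8)(5/8)(5/8) = 0.05722; P(data | r = 7) = (7/8)(7/8)(1/8)(7/8)(7/8) = 0.073273.
Multiplying each by its prior: 1/4 · 0.01236 = 0.0030899, 1/4 · 0.03125 = 0.0078125, 1/4 · 0.05722 = 0.014305, 1/4 · 0.073273 = 0.018318; these sum to 0.043526.
Therefore the posterior P(r = 4 | data) = (0.0078125) / (0.043526) = 0.17949.

0.1795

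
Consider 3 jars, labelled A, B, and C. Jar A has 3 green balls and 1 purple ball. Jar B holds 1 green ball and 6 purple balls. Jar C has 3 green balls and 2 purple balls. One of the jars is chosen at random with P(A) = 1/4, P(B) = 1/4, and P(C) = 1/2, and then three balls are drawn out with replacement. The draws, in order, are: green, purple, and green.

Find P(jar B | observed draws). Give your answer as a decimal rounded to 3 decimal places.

0.039

Under each hypothesis, the probability of the observed sequence is: P(data | jar A) = (3/4)(1/4)(3/4) = 0.14062; P(data | jar B) = (1/7)(6/7)(1/7) = 0.017493; P(data | jar C) = (3/5)(2/5)(3/5) = 0.144.
The prior-weighted likelihoods are 1/4 · 0.14062 = 0.035156, 1/4 · 0.017493 = 0.0043732, 1/2 · 0.144 = 0.072; summing to 0.11153.
Hence P(jar B | data) = (0.0043732) / (0.11153) = 0.039211.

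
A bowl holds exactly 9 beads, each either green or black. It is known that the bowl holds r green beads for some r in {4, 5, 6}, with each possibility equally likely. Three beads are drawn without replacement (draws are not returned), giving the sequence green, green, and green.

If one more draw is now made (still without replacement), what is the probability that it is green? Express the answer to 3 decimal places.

For each hypothesis, P(data | H) works out to: P(data | r = 4) = (4/9)(3/8)(2/7) = 1/21; P(data | r = 5) = (5/9)(4/8)(3/7) = 5/42; P(data | r = 6) = (6/9)(5/8)(4/7) = 5/21.
Weighting by the prior gives 1/3 · 1/21 = 1/63, 1/3 · 5/42 = 5/126, 1/3 · 5/21 = 5/63; with total 17/126.
The posterior is then P(r = 4 | data) = 2/17, P(r = 5 | data) = 5/17, P(r = 6 | data) = 10/17.
The predictive probability is P(green next | data) = (1/6)(2/17) + (1/3)(5/17) + (1/2)(10/17) = 7/17.

0.412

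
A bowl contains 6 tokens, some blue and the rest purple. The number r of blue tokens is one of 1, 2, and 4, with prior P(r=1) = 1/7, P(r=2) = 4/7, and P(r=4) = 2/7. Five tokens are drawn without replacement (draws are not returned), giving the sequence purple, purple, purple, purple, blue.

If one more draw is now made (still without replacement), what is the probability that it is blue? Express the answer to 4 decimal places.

The likelihood of the observed sequence under each hypothesis: P(data | r = 1) = (5/6)(4/5)(3/4)(2/3)(1/2) = 1/6; P(data | r = 2) = (4/6)(3/5)(2/4)(1/3)(2/2) = 1/15; P(data | r = 4) = (2/6)(1/5)(0/4) = 0.
Multiplying each by its prior: 1/7 · 1/6 = 1/42, 4/7 · 1/15 = 4/105, 2/7 · 0 = 0; with total 13/210.
Dividing through by the total gives posterior P(r = 1 | data) = 5/13, P(r = 2 | data) = 8/13, P(r = 4 | data) = 0.
Averaging over the posterior, P(blue next | data) = (0)(5/13) + (1)(8/13) = 8/13.

0.6154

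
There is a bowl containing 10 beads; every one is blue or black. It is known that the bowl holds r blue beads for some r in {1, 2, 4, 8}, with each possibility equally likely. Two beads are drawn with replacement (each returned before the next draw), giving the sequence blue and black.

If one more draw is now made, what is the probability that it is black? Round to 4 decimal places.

For each hypothesis, P(data | H) works out to: P(data | r = 1) = (1/10)(9/10) = 9/100; P(data | r = 2) = (2/10)(8/10) = 4/25; P(data | r = 4) = (4/10)(6/10) = 6/25; P(data | r = 8) = (8/10)(2/10) = 4/25.
Weighting by the prior gives 1/4 · 9/100 = 9/400, 1/4 · 4/25 = 1/25, 1/4 · 6/25 = 3/50, 1/4 · 4/25 = 1/25; with total 13/80.
The posterior is then P(r = 1 | data) = 9/65, P(r = 2 | data) = 16/65, P(r = 4 | data) = 24/65, P(r = 8 | data) = 16/65.
Averaging over the posterior, P(black next | data) = (9/10)(9/65) + (4/5)(16/65) + (3/5)(24/65) + (1/5)(16/65) = 77/130.

0.5923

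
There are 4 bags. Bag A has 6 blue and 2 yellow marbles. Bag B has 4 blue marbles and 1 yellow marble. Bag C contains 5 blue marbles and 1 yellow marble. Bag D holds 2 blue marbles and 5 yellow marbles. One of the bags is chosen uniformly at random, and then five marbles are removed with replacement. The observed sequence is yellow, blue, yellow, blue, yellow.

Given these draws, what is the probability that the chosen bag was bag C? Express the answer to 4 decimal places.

0.0686

Under each hypothesis, the probability of the observed sequence is: P(data | bag A) = (2/8)(6/8)(2/8)(6/8)(2/8) = 0.0087891; P(data | bag B) = (1/5)(4/5)(1/5)(4/5)(1/5) = 0.00512; P(data | bag C) = (1/6)(5/6)(1/6)(5/6)(1/6) = 0.003215; P(data | bag D) = (5/7)(2/7)(5/7)(2/7)(5/7) = 0.02975.
The prior-weighted likelihoods are 1/4 · 0.0087891 = 0.0021973, 1/4 · 0.00512 = 0.00128, 1/4 · 0.003215 = 0.00080376, 1/4 · 0.02975 = 0.0074374; with total 0.011718.
So P(bag C | data) = (0.00080376) / (0.011718) = 0.068589.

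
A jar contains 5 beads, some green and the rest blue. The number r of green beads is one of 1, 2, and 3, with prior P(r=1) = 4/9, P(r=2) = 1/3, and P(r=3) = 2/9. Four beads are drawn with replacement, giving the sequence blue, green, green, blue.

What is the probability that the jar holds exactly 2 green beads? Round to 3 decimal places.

Compute the likelihood of the observed sequence for each case: P(data | r = 1) = (4/5)(1/5)(1/5)(4/5) = 0.0256; P(data | r = 2) = (3/5)(2/5)(2/5)(3/5) = 0.0576; P(data | r = 3) = (2/5)(3/5)(3/5)(2/5) = 0.0576.
Multiplying each by its prior: 4/9 · 0.0256 = 0.011378, 1/3 · 0.0576 = 0.0192, 2/9 · 0.0576 = 0.0128; these sum to 0.043378.
Hence P(r = 2 | data) = (0.0192) / (0.043378) = 0.44262.

0.443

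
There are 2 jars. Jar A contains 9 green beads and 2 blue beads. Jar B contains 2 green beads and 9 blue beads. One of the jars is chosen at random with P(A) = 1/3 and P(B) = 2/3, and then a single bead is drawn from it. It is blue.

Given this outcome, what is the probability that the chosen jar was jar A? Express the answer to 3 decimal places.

Under each hypothesis, the probability of this draw is: P(data | jar A) = (2/11) = 2/11; P(data | jar B) = (9/11) = 9/11.
Weighting by the prior gives 1/3 · 2/11 = 2/33, 2/3 · 9/11 = 6/11; these sum to 20/33.
Therefore the posterior P(jar A | data) = (2/33) / (20/33) = 1/10.

0.100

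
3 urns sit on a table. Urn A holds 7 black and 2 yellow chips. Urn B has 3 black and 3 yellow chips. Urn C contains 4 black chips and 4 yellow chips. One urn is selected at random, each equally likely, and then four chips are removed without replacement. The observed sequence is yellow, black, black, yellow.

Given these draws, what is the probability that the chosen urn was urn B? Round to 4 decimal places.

0.4684

The likelihood of the observed sequence under each hypothesis: P(data | urn A) = (2/9)(7/8)(6/7)(1/6) = 0.027778; P(data | urn B) = (3/6)(3/5)(2/4)(2/3) = 0.1; P(data | urn C) = (4/8)(4/7)(3/6)(3/5) = 0.085714.
The prior-weighted likelihoods are 1/3 · 0.027778 = 0.0092593, 1/3 · 0.1 = 0.033333, 1/3 · 0.085714 = 0.028571; these sum to 0.071164.
Hence P(urn B | data) = (0.033333) / (0.071164) = 0.4684.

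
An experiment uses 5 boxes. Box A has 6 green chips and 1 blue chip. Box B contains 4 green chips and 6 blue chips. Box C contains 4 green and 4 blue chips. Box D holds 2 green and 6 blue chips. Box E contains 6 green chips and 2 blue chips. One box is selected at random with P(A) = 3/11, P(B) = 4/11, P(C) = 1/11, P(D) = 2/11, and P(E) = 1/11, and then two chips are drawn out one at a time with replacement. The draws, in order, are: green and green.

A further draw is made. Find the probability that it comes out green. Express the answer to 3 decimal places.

Under each hypothesis, the probability of the observed sequence is: P(data | box A) = (6/7)(6/7) = 0.73469; P(data | box B) = (4/10)(4/10) = 0.16; P(data | box C) = (4/8)(4/8) = 0.25; P(data | box D) = (2/8)(2/8) = 0.0625; P(data | box E) = (6/8)(6/8) = 0.5625.
Weighting by the prior gives 3/11 · 0.73469 = 0.20037, 4/11 · 0.16 = 0.058182, 1/11 · 0.25 = 0.022727, 2/11 · 0.0625 = 0.011364, 1/11 · 0.5625 = 0.051136; these sum to 0.34378.
The posterior is then P(box A | data) = 0.58285, P(box B | data) = 0.16924, P(box C | data) = 0.06611, P(box D | data) = 0.033055, P(box E | data) = 0.14875.
So P(green next | data) = Σ P(green next | H) P(H | data) = (6/7)(0.58285) + (2/5)(0.16924) + (1/2)(0.06611) + (1/4)(0.033055) + (3/4)(0.14875) = 0.72016.

0.720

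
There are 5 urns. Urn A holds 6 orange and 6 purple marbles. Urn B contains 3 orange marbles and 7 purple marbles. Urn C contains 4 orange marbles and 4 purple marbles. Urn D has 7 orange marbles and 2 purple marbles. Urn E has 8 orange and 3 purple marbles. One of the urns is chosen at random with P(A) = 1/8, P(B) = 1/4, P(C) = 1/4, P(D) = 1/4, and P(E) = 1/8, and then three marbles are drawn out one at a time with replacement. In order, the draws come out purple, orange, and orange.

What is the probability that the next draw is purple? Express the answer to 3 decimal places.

For each hypothesis, P(data | H) works out to: P(data | urn A) = (6/12)(6/12)(6/12) = 0.125; P(data | urn B) = (7/10)(3/10)(3/10) = 0.063; P(data | urn C) = (4/8)(4/8)(4/8) = 0.125; P(data | urn D) = (2/9)(7/9)(7/9) = 0.13443; P(data | urn E) = (3/11)(8/11)(8/11) = 0.14425.
Weighting by the prior gives 1/8 · 0.125 = 0.015625, 1/4 · 0.063 = 0.01575, 1/4 · 0.125 = 0.03125, 1/4 · 0.13443 = 0.033608, 1/8 · 0.14425 = 0.018032; with total 0.11426.
Dividing through by the total gives posterior P(urn A | data) = 0.13674, P(urn B | data) = 0.13784, P(urn C | data) = 0.27349, P(urn D | data) = 0.29412, P(urn E | data) = 0.15781.
The predictive probability is P(purple next | data) = (1/2)(0.13674) + (7/10)(0.13784) + (1/2)(0.27349) + (2/9)(0.29412) + (3/11)(0.15781) = 0.41.

0.410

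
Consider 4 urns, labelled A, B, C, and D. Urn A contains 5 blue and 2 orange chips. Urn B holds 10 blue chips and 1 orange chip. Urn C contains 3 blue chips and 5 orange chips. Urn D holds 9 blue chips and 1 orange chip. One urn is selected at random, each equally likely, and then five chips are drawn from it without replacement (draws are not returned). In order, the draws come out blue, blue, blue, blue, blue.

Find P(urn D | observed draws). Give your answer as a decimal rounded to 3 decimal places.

0.457

Under each hypothesis, the probability of the observed sequence is: P(data | urn A) = (5/7)(4/6)(3/5)(2/4)(1/3) = 0.047619; P(data | urn B) = (10/11)(9/10)(8/9)(7/8)(6/7) = 0.54545; P(data | urn C) = (3/8)(2/7)(1/6)(0/5) = 0; P(data | urn D) = (9/10)(8/9)(7/8)(6/7)(5/6) = 0.5.
Weighting by the prior gives 1/4 · 0.047619 = 0.011905, 1/4 · 0.54545 = 0.13636, 1/4 · 0 = 0, 1/4 · 0.5 = 0.125; these sum to 0.27327.
So P(urn D | data) = (0.125) / (0.27327) = 0.45743.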